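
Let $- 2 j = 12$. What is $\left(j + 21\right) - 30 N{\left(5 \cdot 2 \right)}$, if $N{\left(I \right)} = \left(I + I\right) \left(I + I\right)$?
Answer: $-11985$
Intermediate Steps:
$j = -6$ ($j = \left(- \frac{1}{2}\right) 12 = -6$)
$N{\left(I \right)} = 4 I^{2}$ ($N{\left(I \right)} = 2 I 2 I = 4 I^{2}$)
$\left(j + 21\right) - 30 N{\left(5 \cdot 2 \right)} = \left(-6 + 21\right) - 30 \cdot 4 \left(5 \cdot 2\right)^{2} = 15 - 30 \cdot 4 \cdot 10^{2} = 15 - 30 \cdot 4 \cdot 100 = 15 - 12000 = -11985$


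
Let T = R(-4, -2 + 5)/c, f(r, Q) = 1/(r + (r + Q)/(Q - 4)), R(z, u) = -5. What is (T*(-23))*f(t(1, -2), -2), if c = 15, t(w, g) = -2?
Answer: -23/4 ≈ -5.7500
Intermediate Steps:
f(r, Q) = 1/(r + (Q + r)/(-4 + Q))
T = -⅓ (T = -5/15 = -5*1/15 = -⅓ ≈ -0.33333)
(T*(-23))*f(t(1, -2), -2) = (-⅓*(-23))*((-4 - 2)/(-2 - 3*(-2) - 2*(-2))) = 23*(-6/(-2 + 6 + 4))/3 = 23*(-6/8)/3 = 23*((⅛)*(-6))/3 = (23/3)*(-¾) = -23/4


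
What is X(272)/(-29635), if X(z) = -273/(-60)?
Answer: -91/592700 ≈ -0.00015353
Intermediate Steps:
X(z) = 91/20 (X(z) = -273*(-1/60) = 91/20)
X(272)/(-29635) = (91/20)/(-29635) = (91/20)*(-1/29635) = -91/592700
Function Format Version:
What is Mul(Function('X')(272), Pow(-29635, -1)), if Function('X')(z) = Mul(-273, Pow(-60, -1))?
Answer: Rational(-91, 592700) ≈ -0.00015353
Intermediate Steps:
Function('X')(z) = Rational(91, 20) (Function('X')(z) = Mul(-273, Rational(-1, 60)) = Rational(91, 20))
Mul(Function('X')(272), Pow(-29635, -1)) = Mul(Rational(91, 20), Pow(-29635, -1)) = Mul(Rational(91, 20), Rational(-1, 29635)) = Rational(-91, 592700)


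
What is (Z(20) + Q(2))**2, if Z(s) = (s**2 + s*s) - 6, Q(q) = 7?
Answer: 641601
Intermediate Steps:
Z(s) = -6 + 2*s**2 (Z(s) = (s**2 + s**2) - 6 = 2*s**2 - 6 = -6 + 2*s**2)
(Z(20) + Q(2))**2 = ((-6 + 2*20**2) + 7)**2 = ((-6 + 2*400) + 7)**2 = ((-6 + 800) + 7)**2 = (794 + 7)**2 = 801**2 = 641601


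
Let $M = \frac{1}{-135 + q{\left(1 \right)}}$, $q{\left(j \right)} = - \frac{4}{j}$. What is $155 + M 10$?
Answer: $\frac{21535}{139} \approx 154.93$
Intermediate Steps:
$M = - \frac{1}{139}$ ($M = \frac{1}{-135 - \frac{4}{1}} = \frac{1}{-135 - 4} = \frac{1}{-139} = - \frac{1}{139} \approx -0.0071942$)
$155 + M 10 = 155 - \frac{10}{139} = \frac{21535}{139}$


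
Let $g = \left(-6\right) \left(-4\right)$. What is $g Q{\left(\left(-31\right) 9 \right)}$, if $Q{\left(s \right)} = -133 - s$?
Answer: $3504$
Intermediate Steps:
$g = 24$
$g Q{\left(\left(-31\right) 9 \right)} = 24 \left(-133 - \left(-31\right) 9\right) = 24 \left(-133 - -279\right) = 24 \left(-133 + 279\right) = 24 \cdot 146 = 3504$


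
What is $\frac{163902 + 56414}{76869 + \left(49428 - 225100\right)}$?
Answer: $- \frac{220316}{98803} \approx -2.2299$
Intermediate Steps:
$\frac{163902 + 56414}{76869 + \left(49428 - 225100\right)} = \frac{220316}{76869 + \left(49428 - 225100\right)} = \frac{220316}{76869 - 175672} = \frac{220316}{-98803} = 220316 \left(- \frac{1}{98803}\right) = - \frac{220316}{98803}$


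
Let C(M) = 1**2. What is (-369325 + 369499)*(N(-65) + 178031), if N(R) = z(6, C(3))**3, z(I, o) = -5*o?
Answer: 30955644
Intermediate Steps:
C(M) = 1
N(R) = -125 (N(R) = (-5*1)**3 = (-5)**3 = -125)
(-369325 + 369499)*(N(-65) + 178031) = (-369325 + 369499)*(-125 + 178031) = 174*177906 = 30955644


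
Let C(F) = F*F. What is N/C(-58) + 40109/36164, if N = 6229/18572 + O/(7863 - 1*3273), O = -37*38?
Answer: 1437747363321059/1296324775031760 ≈ 1.1091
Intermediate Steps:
C(F) = F**2
O = -1406
N = 1239439/42622740 (N = 6229/18572 - 1406/(7863 - 1*3273) = 6229*(1/18572) - 1406/(7863 - 3273) = 6229/18572 - 1406/4590 = 6229/18572 - 1406*1/4590 = 6229/18572 - 703/2295 = 1239439/42622740 ≈ 0.029079)
N/C(-58) + 40109/36164 = 1239439/(42622740*((-58)**2)) + 40109/36164 = (1239439/42622740)/3364 + 40109*(1/36164) = (1239439/42622740)*(1/3364) + 40109/36164 = 1239439/143382897360 + 40109/36164 = 1437747363321059/1296324775031760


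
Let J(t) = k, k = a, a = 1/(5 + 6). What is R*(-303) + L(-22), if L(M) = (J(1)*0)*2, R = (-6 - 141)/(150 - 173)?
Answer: -44541/23 ≈ -1936.6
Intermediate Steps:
R = 147/23 (R = -147/(-23) = -147*(-1/23) = 147/23 ≈ 6.3913)
a = 1/11 ≈ 0.090909
k = 1/11 ≈ 0.090909
J(t) = 1/11
L(M) = 0 (L(M) = ((1/11)*0)*2 = 0*2 = 0)
R*(-303) + L(-22) = (147/23)*(-303) + 0 = -44541/23 + 0 = -44541/23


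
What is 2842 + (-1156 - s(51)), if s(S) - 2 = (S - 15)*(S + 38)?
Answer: -1520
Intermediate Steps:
s(S) = 2 + (-15 + S)*(38 + S) (s(S) = 2 + (S - 15)*(S + 38) = 2 + (-15 + S)*(38 + S))
2842 + (-1156 - s(51)) = 2842 + (-1156 - (-568 + 51² + 23*51)) = 2842 + (-1156 - (-568 + 2601 + 1173)) = 2842 + (-1156 - 1*3206) = 2842 + (-1156 - 3206) = 2842 - 4362 = -1520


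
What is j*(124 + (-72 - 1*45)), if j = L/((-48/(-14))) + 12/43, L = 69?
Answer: 49133/344 ≈ 142.83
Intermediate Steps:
j = 7019/344 (j = 69/((-48/(-14))) + 12/43 = 69/((-48*(-1/14))) + 12*(1/43) = 69/(24/7) + 12/43 = 69*(7/24) + 12/43 = 161/8 + 12/43 = 7019/344 ≈ 20.404)
j*(124 + (-72 - 1*45)) = 7019*(124 + (-72 - 1*45))/344 = 7019*(124 + (-72 - 45))/344 = 7019*(124 - 117)/344 = (7019/344)*7 = 49133/344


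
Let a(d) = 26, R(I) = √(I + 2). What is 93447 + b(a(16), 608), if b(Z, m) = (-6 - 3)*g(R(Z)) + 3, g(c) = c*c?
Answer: 93198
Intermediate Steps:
R(I) = √(2 + I)
g(c) = c²
b(Z, m) = -15 - 9*Z (b(Z, m) = (-6 - 3)*(√(2 + Z))² + 3 = -9*(2 + Z) + 3 = (-18 - 9*Z) + 3 = -15 - 9*Z)
93447 + b(a(16), 608) = 93447 + (-15 - 9*26) = 93447 + (-15 - 234) = 93447 - 249 = 93198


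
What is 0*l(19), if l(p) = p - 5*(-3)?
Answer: 0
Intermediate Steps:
l(p) = 15 + p (l(p) = p + 15 = 15 + p)
0*l(19) = 0*(15 + 19) = 0*34 = 0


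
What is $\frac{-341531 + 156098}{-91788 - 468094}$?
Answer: $\frac{185433}{559882} \approx 0.3312$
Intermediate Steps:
$\frac{-341531 + 156098}{-91788 - 468094} = - \frac{185433}{-559882} = \left(-185433\right) \left(- \frac{1}{559882}\right) = \frac{185433}{559882}$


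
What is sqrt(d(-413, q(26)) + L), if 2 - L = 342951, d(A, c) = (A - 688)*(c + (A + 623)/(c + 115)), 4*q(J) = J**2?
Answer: I*sqrt(10683534862)/142 ≈ 727.9*I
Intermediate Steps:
q(J) = J**2/4
d(A, c) = (-688 + A)*(c + (623 + A)/(115 + c))
L = -342949 (L = 2 - 1*342951 = 2 - 342951 = -342949)
sqrt(d(-413, q(26)) + L) = sqrt((-428624 + (-413)**2 - 19780*26**2 - 688*((1/4)*26**2)**2 - 65*(-413) - 413*((1/4)*26**2)**2 + 115*(-413)*((1/4)*26**2))/(115 + (1/4)*26**2) - 342949) = sqrt((-428624 + 170569 - 19780*676 - 688*((1/4)*676)**2 + 26845 - 413*((1/4)*676)**2 + 115*(-413)*((1/4)*676))/(115 + (1/4)*676) - 342949) = sqrt((-428624 + 170569 - 79120*169 - 688*169**2 + 26845 - 413*169**2 + 115*(-413)*169)/(115 + 169) - 342949) = sqrt((-428624 + 170569 - 13371280 - 688*28561 + 26845 - 413*28561 - 8026655)/284 - 342949) = sqrt((-428624 + 170569 - 13371280 - 19649968 + 26845 - 11795693 - 8026655)/284 - 342949) = sqrt((1/284)*(-53074806) - 342949) = sqrt(-26537403/142 - 342949) = sqrt(-75236161/142) = I*sqrt(10683534862)/142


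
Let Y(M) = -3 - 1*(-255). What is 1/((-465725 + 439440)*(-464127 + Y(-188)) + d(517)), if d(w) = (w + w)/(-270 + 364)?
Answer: 1/12192954386 ≈ 8.2015e-11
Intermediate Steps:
d(w) = w/47 (d(w) = (2*w)/94 = (2*w)*(1/94) = w/47)
Y(M) = 252 (Y(M) = -3 + 255 = 252)
1/((-465725 + 439440)*(-464127 + Y(-188)) + d(517)) = 1/((-465725 + 439440)*(-464127 + 252) + (1/47)*517) = 1/(-26285*(-463875) + 11) = 1/(12192954375 + 11) = 1/12192954386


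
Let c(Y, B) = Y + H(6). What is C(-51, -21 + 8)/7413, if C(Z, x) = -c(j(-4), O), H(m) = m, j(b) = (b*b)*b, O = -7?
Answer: 58/7413 ≈ 0.0078241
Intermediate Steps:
j(b) = b³ (j(b) = b²*b = b³)
c(Y, B) = 6 + Y (c(Y, B) = Y + 6 = 6 + Y)
C(Z, x) = 58 (C(Z, x) = -(6 + (-4)³) = -(6 - 64) = -1*(-58) = 58)
C(-51, -21 + 8)/7413 = 58/7413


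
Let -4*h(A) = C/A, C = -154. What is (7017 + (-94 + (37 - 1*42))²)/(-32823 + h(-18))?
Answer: -605448/1181705 ≈ -0.51235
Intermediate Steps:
h(A) = 77/(2*A) (h(A) = -(-77)/(2*A) = 77/(2*A))
(7017 + (-94 + (37 - 1*42))²)/(-32823 + h(-18)) = (7017 + (-94 + (37 - 1*42))²)/(-32823 + (77/2)/(-18)) = (7017 + (-94 + (37 - 42))²)/(-32823 + (77/2)*(-1/18)) = (7017 + (-94 - 5)²)/(-32823 - 77/36) = (7017 + (-99)²)/(-1181705/36) = (7017 + 9801)*(-36/1181705) = 16818*(-36/1181705) = -605448/1181705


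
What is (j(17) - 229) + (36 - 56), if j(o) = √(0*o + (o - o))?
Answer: -249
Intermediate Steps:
j(o) = 0 (j(o) = √(0 + 0) = √0 = 0)
(j(17) - 229) + (36 - 56) = (0 - 229) + (36 - 56) = -229 - 20 = -249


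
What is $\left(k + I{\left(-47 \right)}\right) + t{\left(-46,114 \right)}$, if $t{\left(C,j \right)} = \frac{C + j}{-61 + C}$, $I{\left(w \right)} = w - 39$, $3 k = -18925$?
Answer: $- \frac{2052785}{321} \approx -6395.0$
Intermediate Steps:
$k = - \frac{18925}{3}$ ($k = \frac{1}{3} \left(-18925\right) = - \frac{18925}{3} \approx -6308.3$)
$I{\left(w \right)} = -39 + w$ ($I{\left(w \right)} = w - 39 = -39 + w$)
$t{\left(C,j \right)} = \frac{C + j}{-61 + C}$
$\left(k + I{\left(-47 \right)}\right) + t{\left(-46,114 \right)} = \left(- \frac{18925}{3} - 86\right) + \frac{-46 + 114}{-61 - 46} = \left(- \frac{18925}{3} - 86\right) + \frac{1}{-107} \cdot 68 = - \frac{19183}{3} - \frac{68}{107} = - \frac{2052785}{321}$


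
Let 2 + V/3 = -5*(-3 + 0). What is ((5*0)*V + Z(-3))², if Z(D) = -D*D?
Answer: 81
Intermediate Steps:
V = 39 (V = -6 + 3*(-5*(-3 + 0)) = -6 + 3*(-5*(-3)) = -6 + 3*15 = -6 + 45 = 39)
Z(D) = -D²
((5*0)*V + Z(-3))² = ((5*0)*39 - 1*(-3)²)² = (0*39 - 1*9)² = (0 - 9)² = (-9)² = 81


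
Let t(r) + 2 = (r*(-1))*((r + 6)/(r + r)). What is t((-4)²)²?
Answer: 169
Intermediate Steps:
t(r) = -5 - r/2 (t(r) = -2 + (r*(-1))*((r + 6)/(r + r)) = -2 + (-r)*((6 + r)/((2*r))) = -2 + (-r)*((6 + r)*(1/(2*r))) = -2 + (-r)*((6 + r)/(2*r)) = -2 + (-3 - r/2) = -5 - r/2)
t((-4)²)² = (-5 - ½*(-4)²)² = (-5 - ½*16)² = (-5 - 8)² = (-13)² = 169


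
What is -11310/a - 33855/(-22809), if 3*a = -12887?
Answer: 403399585/97979861 ≈ 4.1172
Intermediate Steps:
a = -12887/3 (a = (⅓)*(-12887) = -12887/3 ≈ -4295.7)
-11310/a - 33855/(-22809) = -11310/(-12887/3) - 33855/(-22809) = -11310*(-3/12887) - 33855*(-1/22809) = 33930/12887 + 11285/7603 = 403399585/97979861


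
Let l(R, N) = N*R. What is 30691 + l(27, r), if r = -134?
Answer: 27073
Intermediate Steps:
30691 + l(27, r) = 30691 - 134*27 = 30691 - 3618 = 27073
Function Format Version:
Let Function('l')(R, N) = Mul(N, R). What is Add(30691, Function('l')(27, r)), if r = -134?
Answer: 27073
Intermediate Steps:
Add(30691, Function('l')(27, r)) = Add(30691, Mul(-134, 27)) = Add(30691, -3618) = 27073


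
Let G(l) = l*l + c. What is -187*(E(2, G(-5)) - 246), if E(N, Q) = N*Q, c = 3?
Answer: 35530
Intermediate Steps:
G(l) = 3 + l**2 (G(l) = l*l + 3 = l**2 + 3 = 3 + l**2)
-187*(E(2, G(-5)) - 246) = -187*(2*(3 + (-5)**2) - 246) = -187*(2*(3 + 25) - 246) = -187*(2*28 - 246) = -187*(56 - 246) = -187*(-190) = -1*(-35530) = 35530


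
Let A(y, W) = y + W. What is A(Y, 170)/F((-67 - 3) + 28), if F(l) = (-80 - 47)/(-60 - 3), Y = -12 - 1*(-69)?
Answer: 14301/127 ≈ 112.61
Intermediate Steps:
Y = 57 (Y = -12 + 69 = 57)
A(y, W) = W + y
F(l) = 127/63 (F(l) = -127/(-63) = -127*(-1/63) = 127/63)
A(Y, 170)/F((-67 - 3) + 28) = (170 + 57)/(127/63) = 227*(63/127) = 14301/127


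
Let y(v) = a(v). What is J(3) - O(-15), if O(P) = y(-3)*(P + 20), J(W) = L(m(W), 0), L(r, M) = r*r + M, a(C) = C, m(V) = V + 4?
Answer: 64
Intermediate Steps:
m(V) = 4 + V
y(v) = v
L(r, M) = M + r² (L(r, M) = r² + M = M + r²)
J(W) = (4 + W)² (J(W) = 0 + (4 + W)² = (4 + W)²)
O(P) = -60 - 3*P (O(P) = -3*(P + 20) = -3*(20 + P) = -60 - 3*P)
J(3) - O(-15) = (4 + 3)² - (-60 - 3*(-15)) = 7² - (-60 + 45) = 49 - 1*(-15) = 49 + 15 = 64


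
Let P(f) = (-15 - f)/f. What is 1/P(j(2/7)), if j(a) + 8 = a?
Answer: 18/17 ≈ 1.0588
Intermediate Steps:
j(a) = -8 + a
P(f) = (-15 - f)/f
1/P(j(2/7)) = 1/((-15 - (-8 + 2/7))/(-8 + 2/7)) = 1/((-15 - 1*(-54/7))/(-54/7)) = 1/(-7*(-15 + 54/7)/54) = 1/(-7/54*(-51/7)) = 1/(17/18) = 18/17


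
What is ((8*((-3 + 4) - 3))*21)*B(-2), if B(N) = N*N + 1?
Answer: -1680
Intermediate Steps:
B(N) = 1 + N² (B(N) = N² + 1 = 1 + N²)
((8*((-3 + 4) - 3))*21)*B(-2) = ((8*((-3 + 4) - 3))*21)*(1 + (-2)²) = ((8*(1 - 3))*21)*(1 + 4) = ((8*(-2))*21)*5 = -16*21*5 = -336*5 = -1680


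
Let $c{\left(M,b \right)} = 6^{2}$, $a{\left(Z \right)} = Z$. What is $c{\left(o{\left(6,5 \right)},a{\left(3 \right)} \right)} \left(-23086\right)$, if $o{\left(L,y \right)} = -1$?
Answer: $-831096$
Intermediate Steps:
$c{\left(M,b \right)} = 36$
$c{\left(o{\left(6,5 \right)},a{\left(3 \right)} \right)} \left(-23086\right) = 36 \left(-23086\right) = -831096$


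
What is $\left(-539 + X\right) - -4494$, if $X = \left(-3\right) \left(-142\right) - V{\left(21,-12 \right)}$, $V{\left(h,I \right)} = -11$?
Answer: $4392$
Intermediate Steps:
$X = 437$ ($X = \left(-3\right) \left(-142\right) - -11 = 426 + 11 = 437$)
$\left(-539 + X\right) - -4494 = \left(-539 + 437\right) - -4494 = -102 + 4494 = 4392$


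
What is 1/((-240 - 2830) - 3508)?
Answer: -1/6578 ≈ -0.00015202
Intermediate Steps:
1/((-240 - 2830) - 3508) = 1/(-3070 - 3508) = 1/(-6578) = -1/6578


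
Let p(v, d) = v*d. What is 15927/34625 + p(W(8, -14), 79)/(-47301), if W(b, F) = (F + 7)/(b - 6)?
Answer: 1525873679/3275594250 ≈ 0.46583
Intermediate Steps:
W(b, F) = (7 + F)/(-6 + b)
p(v, d) = d*v
15927/34625 + p(W(8, -14), 79)/(-47301) = 15927/34625 + (79*((7 - 14)/(-6 + 8)))/(-47301) = 15927*(1/34625) + (79*(-7/2))*(-1/47301) = 15927/34625 + (79*((½)*(-7)))*(-1/47301) = 15927/34625 + (79*(-7/2))*(-1/47301) = 15927/34625 - 553/2*(-1/47301) = 15927/34625 + 553/94602 = 1525873679/3275594250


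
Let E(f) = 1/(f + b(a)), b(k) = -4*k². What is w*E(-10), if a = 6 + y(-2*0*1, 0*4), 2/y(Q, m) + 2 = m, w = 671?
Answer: -61/10 ≈ -6.1000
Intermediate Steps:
y(Q, m) = 2/(-2 + m)
a = 5 (a = 6 + 2/(-2 + 0*4) = 6 + 2/(-2 + 0) = 6 + 2/(-2) = 6 + 2*(-½) = 6 - 1 = 5)
E(f) = 1/(-100 + f) (E(f) = 1/(f - 4*5²) = 1/(f - 4*25) = 1/(f - 100) = 1/(-100 + f))
w*E(-10) = 671/(-100 - 10) = 671/(-110) = 671*(-1/110) = -61/10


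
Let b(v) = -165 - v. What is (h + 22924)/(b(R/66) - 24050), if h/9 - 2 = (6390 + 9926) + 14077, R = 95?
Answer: -19567614/1598285 ≈ -12.243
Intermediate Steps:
h = 273555 (h = 18 + 9*((6390 + 9926) + 14077) = 18 + 9*(16316 + 14077) = 18 + 9*30393 = 18 + 273537 = 273555)
(h + 22924)/(b(R/66) - 24050) = (273555 + 22924)/((-165 - 95/66) - 24050) = 296479/((-165 - 95/66) - 24050) = 296479/(-10985/66 - 24050) = 296479/(-1598285/66) = 296479*(-66/1598285) = -19567614/1598285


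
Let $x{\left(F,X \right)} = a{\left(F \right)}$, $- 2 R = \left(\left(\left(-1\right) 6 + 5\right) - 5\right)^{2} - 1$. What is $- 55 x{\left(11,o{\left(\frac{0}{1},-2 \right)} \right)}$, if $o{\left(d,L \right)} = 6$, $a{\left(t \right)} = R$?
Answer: $\frac{1925}{2} \approx 962.5$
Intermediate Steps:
$R = - \frac{35}{2}$ ($R = - \frac{\left(\left(\left(-1\right) 6 + 5\right) - 5\right)^{2} - 1}{2} = - \frac{\left(\left(-6 + 5\right) - 5\right)^{2} - 1}{2} = - \frac{\left(-1 - 5\right)^{2} - 1}{2} = - \frac{\left(-6\right)^{2} - 1}{2} = - \frac{36 - 1}{2} = \left(- \frac{1}{2}\right) 35 = - \frac{35}{2} \approx -17.5$)
$a{\left(t \right)} = - \frac{35}{2}$
$x{\left(F,X \right)} = - \frac{35}{2}$
$- 55 x{\left(11,o{\left(\frac{0}{1},-2 \right)} \right)} = \left(-55\right) \left(- \frac{35}{2}\right) = \frac{1925}{2}$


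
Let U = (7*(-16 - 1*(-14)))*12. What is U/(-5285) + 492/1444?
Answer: 101529/272555 ≈ 0.37251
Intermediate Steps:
U = -168 (U = (7*(-16 + 14))*12 = (7*(-2))*12 = -14*12 = -168)
U/(-5285) + 492/1444 = -168/(-5285) + 492/1444 = -168*(-1/5285) + 492*(1/1444) = 24/755 + 123/361 = 101529/272555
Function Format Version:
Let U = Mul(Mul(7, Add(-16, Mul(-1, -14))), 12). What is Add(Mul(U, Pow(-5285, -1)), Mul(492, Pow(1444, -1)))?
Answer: Rational(101529, 272555) ≈ 0.37251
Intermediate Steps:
U = -168 (U = Mul(Mul(7, Add(-16, 14)), 12) = Mul(Mul(7, -2), 12) = Mul(-14, 12) = -168)
Add(Mul(U, Pow(-5285, -1)), Mul(492, Pow(1444, -1))) = Add(Mul(-168, Pow(-5285, -1)), Mul(492, Pow(1444, -1))) = Add(Mul(-168, Rational(-1, 5285)), Mul(492, Rational(1, 1444))) = Add(Rational(24, 755), Rational(123, 361)) = Rational(101529, 272555)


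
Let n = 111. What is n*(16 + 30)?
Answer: 5106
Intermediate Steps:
n*(16 + 30) = 111*(16 + 30) = 111*46 = 5106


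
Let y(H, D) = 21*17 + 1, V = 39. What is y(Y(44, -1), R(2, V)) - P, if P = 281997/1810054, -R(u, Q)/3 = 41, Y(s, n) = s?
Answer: 647717335/1810054 ≈ 357.84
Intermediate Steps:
R(u, Q) = -123 (R(u, Q) = -3*41 = -123)
y(H, D) = 358 (y(H, D) = 357 + 1 = 358)
P = 281997/1810054 (P = 281997*(1/1810054) = 281997/1810054 ≈ 0.15579)
y(Y(44, -1), R(2, V)) - P = 358 - 1*281997/1810054 = 358 - 281997/1810054 = 647717335/1810054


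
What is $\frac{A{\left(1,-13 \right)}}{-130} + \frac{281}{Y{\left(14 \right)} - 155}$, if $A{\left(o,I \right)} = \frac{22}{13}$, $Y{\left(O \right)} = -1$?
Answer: $- \frac{18397}{10140} \approx -1.8143$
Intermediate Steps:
$A{\left(o,I \right)} = \frac{22}{13}$ ($A{\left(o,I \right)} = 22 \cdot \frac{1}{13} = \frac{22}{13}$)
$\frac{A{\left(1,-13 \right)}}{-130} + \frac{281}{Y{\left(14 \right)} - 155} = \frac{22}{13 \left(-130\right)} + \frac{281}{-1 - 155} = \frac{22}{13} \left(- \frac{1}{130}\right) + \frac{281}{-1 - 155} = - \frac{11}{845} + \frac{281}{-156} = - \frac{11}{845} + 281 \left(- \frac{1}{156}\right) = - \frac{11}{845} - \frac{281}{156} = - \frac{18397}{10140}$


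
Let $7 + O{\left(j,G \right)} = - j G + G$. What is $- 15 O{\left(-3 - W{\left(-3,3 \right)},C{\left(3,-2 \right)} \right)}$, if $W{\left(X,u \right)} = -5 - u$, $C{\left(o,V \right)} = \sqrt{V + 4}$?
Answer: $105 + 60 \sqrt{2} \approx 189.85$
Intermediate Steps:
$C{\left(o,V \right)} = \sqrt{4 + V}$
$O{\left(j,G \right)} = -7 + G - G j$ ($O{\left(j,G \right)} = -7 + \left(- j G + G\right) = -7 - \left(- G + G j\right) = -7 + G - G j$)
$- 15 O{\left(-3 - W{\left(-3,3 \right)},C{\left(3,-2 \right)} \right)} = - 15 \left(-7 + \sqrt{4 - 2} - \sqrt{4 - 2} \left(-3 - \left(-5 - 3\right)\right)\right) = - 15 \left(-7 + \sqrt{2} - \sqrt{2} \left(-3 - \left(-5 - 3\right)\right)\right) = - 15 \left(-7 + \sqrt{2} - \sqrt{2} \left(-3 - -8\right)\right) = - 15 \left(-7 + \sqrt{2} - \sqrt{2} \left(-3 + 8\right)\right) = - 15 \left(-7 + \sqrt{2} - \sqrt{2} \cdot 5\right) = - 15 \left(-7 + \sqrt{2} - 5 \sqrt{2}\right) = - 15 \left(-7 - 4 \sqrt{2}\right) = 105 + 60 \sqrt{2}$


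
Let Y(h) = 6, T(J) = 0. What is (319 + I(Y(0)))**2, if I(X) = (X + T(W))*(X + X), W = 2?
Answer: 152881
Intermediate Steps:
I(X) = 2*X**2 (I(X) = (X + 0)*(X + X) = X*(2*X) = 2*X**2)
(319 + I(Y(0)))**2 = (319 + 2*6**2)**2 = (319 + 2*36)**2 = (319 + 72)**2 = 391**2 = 152881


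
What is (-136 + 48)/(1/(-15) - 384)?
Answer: 1320/5761 ≈ 0.22913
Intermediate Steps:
(-136 + 48)/(1/(-15) - 384) = -88/(-1/15 - 384) = -88/(-5761/15) = -88*(-15/5761) = 1320/5761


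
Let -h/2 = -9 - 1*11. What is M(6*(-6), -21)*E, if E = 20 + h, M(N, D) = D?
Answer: -1260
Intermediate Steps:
h = 40 (h = -2*(-9 - 1*11) = -2*(-9 - 11) = -2*(-20) = 40)
E = 60 (E = 20 + 40 = 60)
M(6*(-6), -21)*E = -21*60 = -1260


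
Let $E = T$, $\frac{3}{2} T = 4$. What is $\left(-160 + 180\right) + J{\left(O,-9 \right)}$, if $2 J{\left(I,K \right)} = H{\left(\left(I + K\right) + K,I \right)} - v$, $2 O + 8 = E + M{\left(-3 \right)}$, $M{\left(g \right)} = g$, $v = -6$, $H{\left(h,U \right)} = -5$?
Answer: $\frac{41}{2} \approx 20.5$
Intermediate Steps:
$T = \frac{8}{3}$ ($T = \frac{2}{3} \cdot 4 = \frac{8}{3} \approx 2.6667$)
$E = \frac{8}{3} \approx 2.6667$
$O = - \frac{25}{6}$ ($O = -4 + \frac{\frac{8}{3} - 3}{2} = -4 + \frac{1}{2} \left(- \frac{1}{3}\right) = -4 - \frac{1}{6} = - \frac{25}{6} \approx -4.1667$)
$J{\left(I,K \right)} = \frac{1}{2}$ ($J{\left(I,K \right)} = \frac{-5 - -6}{2} = \frac{-5 + 6}{2} = \frac{1}{2} \cdot 1 = \frac{1}{2}$)
$\left(-160 + 180\right) + J{\left(O,-9 \right)} = \left(-160 + 180\right) + \frac{1}{2} = 20 + \frac{1}{2} = \frac{41}{2}$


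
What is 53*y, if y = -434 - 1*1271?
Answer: -90365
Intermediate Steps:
y = -1705 (y = -434 - 1271 = -1705)
53*y = 53*(-1705) = -90365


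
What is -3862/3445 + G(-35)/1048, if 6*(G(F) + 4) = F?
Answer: -24487511/21662160 ≈ -1.1304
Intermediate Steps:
G(F) = -4 + F/6
-3862/3445 + G(-35)/1048 = -3862/3445 + (-4 + (1/6)*(-35))/1048 = -3862*1/3445 + (-4 - 35/6)*(1/1048) = -3862/3445 - 59/6*1/1048 = -3862/3445 - 59/6288 = -24487511/21662160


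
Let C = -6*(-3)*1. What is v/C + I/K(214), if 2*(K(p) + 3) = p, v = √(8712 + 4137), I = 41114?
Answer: 20557/52 + √12849/18 ≈ 401.62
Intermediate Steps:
v = √12849 ≈ 113.35
C = 18 (C = 18*1 = 18)
K(p) = -3 + p/2
v/C + I/K(214) = √12849/18 + 41114/(-3 + (½)*214) = √12849*(1/18) + 41114/(-3 + 107) = √12849/18 + 41114/104 = √12849/18 + 41114*(1/104) = √12849/18 + 20557/52 = 20557/52 + √12849/18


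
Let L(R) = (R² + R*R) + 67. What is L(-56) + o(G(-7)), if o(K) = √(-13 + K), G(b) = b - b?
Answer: 6339 + I*√13 ≈ 6339.0 + 3.6056*I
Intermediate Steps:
G(b) = 0
L(R) = 67 + 2*R² (L(R) = (R² + R²) + 67 = 2*R² + 67 = 67 + 2*R²)
L(-56) + o(G(-7)) = (67 + 2*(-56)²) + √(-13 + 0) = (67 + 2*3136) + √(-13) = (67 + 6272) + I*√13 = 6339 + I*√13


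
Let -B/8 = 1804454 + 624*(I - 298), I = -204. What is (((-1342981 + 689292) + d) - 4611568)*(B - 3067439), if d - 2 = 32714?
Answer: 78472872608067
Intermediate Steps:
d = 32716 (d = 2 + 32714 = 32716)
B = -11929648 (B = -8*(1804454 + 624*(-204 - 298)) = -8*(1804454 + 624*(-502)) = -8*(1804454 - 313248) = -8*1491206 = -11929648)
(((-1342981 + 689292) + d) - 4611568)*(B - 3067439) = (((-1342981 + 689292) + 32716) - 4611568)*(-11929648 - 3067439) = ((-653689 + 32716) - 4611568)*(-14997087) = (-620973 - 4611568)*(-14997087) = -5232541*(-14997087) = 78472872608067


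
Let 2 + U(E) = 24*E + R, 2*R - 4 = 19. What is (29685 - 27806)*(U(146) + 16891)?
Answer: 76680111/2 ≈ 3.8340e+7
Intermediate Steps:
R = 23/2 (R = 2 + (½)*19 = 2 + 19/2 = 23/2 ≈ 11.500)
U(E) = 19/2 + 24*E (U(E) = -2 + (24*E + 23/2) = -2 + (23/2 + 24*E) = 19/2 + 24*E)
(29685 - 27806)*(U(146) + 16891) = (29685 - 27806)*((19/2 + 24*146) + 16891) = 1879*((19/2 + 3504) + 16891) = 1879*(7027/2 + 16891) = 1879*(40809/2) = 76680111/2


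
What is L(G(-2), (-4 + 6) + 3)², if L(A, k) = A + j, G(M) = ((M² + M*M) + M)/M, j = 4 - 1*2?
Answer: 1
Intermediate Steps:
j = 2 (j = 4 - 2 = 2)
G(M) = (M + 2*M²)/M (G(M) = ((M² + M²) + M)/M = (2*M² + M)/M = (M + 2*M²)/M)
L(A, k) = 2 + A (L(A, k) = A + 2 = 2 + A)
L(G(-2), (-4 + 6) + 3)² = (2 + (1 + 2*(-2)))² = (2 + (1 - 4))² = (2 - 3)² = (-1)² = 1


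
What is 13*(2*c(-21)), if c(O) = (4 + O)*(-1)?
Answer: 442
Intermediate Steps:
c(O) = -4 - O
13*(2*c(-21)) = 13*(2*(-4 - 1*(-21))) = 13*(2*(-4 + 21)) = 13*(2*17) = 13*34 = 442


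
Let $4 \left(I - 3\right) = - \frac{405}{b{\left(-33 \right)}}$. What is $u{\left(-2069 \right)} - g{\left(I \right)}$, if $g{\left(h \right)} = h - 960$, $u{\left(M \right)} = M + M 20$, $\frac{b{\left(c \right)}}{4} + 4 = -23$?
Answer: $- \frac{679887}{16} \approx -42493.0$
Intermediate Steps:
$b{\left(c \right)} = -108$ ($b{\left(c \right)} = -16 + 4 \left(-23\right) = -16 - 92 = -108$)
$u{\left(M \right)} = 21 M$ ($u{\left(M \right)} = M + 20 M = 21 M$)
$I = \frac{63}{16}$ ($I = 3 + \frac{\left(-405\right) \frac{1}{-108}}{4} = 3 + \frac{\left(-405\right) \left(- \frac{1}{108}\right)}{4} = 3 + \frac{1}{4} \cdot \frac{15}{4} = 3 + \frac{15}{16} = \frac{63}{16} \approx 3.9375$)
$g{\left(h \right)} = -960 + h$ ($g{\left(h \right)} = h - 960 = -960 + h$)
$u{\left(-2069 \right)} - g{\left(I \right)} = 21 \left(-2069\right) - \left(-960 + \frac{63}{16}\right) = -43449 - - \frac{15297}{16} = -43449 + \frac{15297}{16} = - \frac{679887}{16}$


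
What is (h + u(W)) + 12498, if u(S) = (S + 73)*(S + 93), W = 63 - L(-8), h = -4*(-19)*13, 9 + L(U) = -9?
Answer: 40282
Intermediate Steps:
L(U) = -18 (L(U) = -9 - 9 = -18)
h = 988 (h = 76*13 = 988)
W = 81 (W = 63 - 1*(-18) = 63 + 18 = 81)
u(S) = (73 + S)*(93 + S)
(h + u(W)) + 12498 = (988 + (6789 + 81**2 + 166*81)) + 12498 = (988 + (6789 + 6561 + 13446)) + 12498 = (988 + 26796) + 12498 = 27784 + 12498 = 40282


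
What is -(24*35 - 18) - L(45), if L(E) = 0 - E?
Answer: -777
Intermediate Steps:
L(E) = -E
-(24*35 - 18) - L(45) = -(24*35 - 18) - (-1)*45 = -(840 - 18) - 1*(-45) = -1*822 + 45 = -822 + 45 = -777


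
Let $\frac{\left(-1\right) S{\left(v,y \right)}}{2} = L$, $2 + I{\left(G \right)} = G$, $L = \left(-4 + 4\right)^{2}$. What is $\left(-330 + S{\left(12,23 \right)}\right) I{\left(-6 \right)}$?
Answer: $2640$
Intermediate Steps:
$L = 0$ ($L = 0^{2} = 0$)
$I{\left(G \right)} = -2 + G$
$S{\left(v,y \right)} = 0$ ($S{\left(v,y \right)} = \left(-2\right) 0 = 0$)
$\left(-330 + S{\left(12,23 \right)}\right) I{\left(-6 \right)} = \left(-330 + 0\right) \left(-2 - 6\right) = \left(-330\right) \left(-8\right) = 2640$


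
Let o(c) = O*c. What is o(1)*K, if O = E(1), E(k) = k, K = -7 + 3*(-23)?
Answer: -76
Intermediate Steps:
K = -76 (K = -7 - 69 = -76)
O = 1
o(c) = c (o(c) = 1*c = c)
o(1)*K = 1*(-76) = -76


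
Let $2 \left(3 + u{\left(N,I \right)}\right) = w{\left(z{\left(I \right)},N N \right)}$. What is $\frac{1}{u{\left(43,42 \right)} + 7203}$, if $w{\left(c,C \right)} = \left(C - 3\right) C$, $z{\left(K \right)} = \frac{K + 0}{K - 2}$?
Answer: $\frac{1}{1713827} \approx 5.8349 \cdot 10^{-7}$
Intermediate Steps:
$z{\left(K \right)} = \frac{K}{-2 + K}$
$w{\left(c,C \right)} = C \left(-3 + C\right)$ ($w{\left(c,C \right)} = \left(-3 + C\right) C = C \left(-3 + C\right)$)
$u{\left(N,I \right)} = -3 + \frac{N^{2} \left(-3 + N^{2}\right)}{2}$ ($u{\left(N,I \right)} = -3 + \frac{N N \left(-3 + N N\right)}{2} = -3 + \frac{N^{2} \left(-3 + N^{2}\right)}{2}$)
$\frac{1}{u{\left(43,42 \right)} + 7203} = \frac{1}{\left(-3 + \frac{43^{2} \left(-3 + 43^{2}\right)}{2}\right) + 7203} = \frac{1}{\left(-3 + \frac{1}{2} \cdot 1849 \left(-3 + 1849\right)\right) + 7203} = \frac{1}{\left(-3 + \frac{1}{2} \cdot 1849 \cdot 1846\right) + 7203} = \frac{1}{\left(-3 + 1706627\right) + 7203} = \frac{1}{1706624 + 7203} = \frac{1}{1713827}$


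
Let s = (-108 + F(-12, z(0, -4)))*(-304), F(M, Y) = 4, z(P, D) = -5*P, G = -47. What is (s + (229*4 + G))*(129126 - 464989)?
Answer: -10910509555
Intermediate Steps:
s = 31616 (s = (-108 + 4)*(-304) = -104*(-304) = 31616)
(s + (229*4 + G))*(129126 - 464989) = (31616 + (229*4 - 47))*(129126 - 464989) = (31616 + (916 - 47))*(-335863) = (31616 + 869)*(-335863) = 32485*(-335863) = -10910509555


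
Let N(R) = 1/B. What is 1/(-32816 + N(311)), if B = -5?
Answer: -5/164081 ≈ -3.0473e-5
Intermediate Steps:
N(R) = -⅕ (N(R) = 1/(-5) = -⅕)
1/(-32816 + N(311)) = 1/(-32816 - ⅕) = 1/(-164081/5) = -5/164081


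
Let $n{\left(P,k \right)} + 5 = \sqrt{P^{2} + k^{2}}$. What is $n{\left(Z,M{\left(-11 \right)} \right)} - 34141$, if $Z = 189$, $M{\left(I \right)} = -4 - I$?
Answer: $-34146 + 7 \sqrt{730} \approx -33957.0$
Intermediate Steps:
$n{\left(P,k \right)} = -5 + \sqrt{P^{2} + k^{2}}$
$n{\left(Z,M{\left(-11 \right)} \right)} - 34141 = \left(-5 + \sqrt{189^{2} + \left(-4 - -11\right)^{2}}\right) - 34141 = \left(-5 + \sqrt{35721 + \left(-4 + 11\right)^{2}}\right) - 34141 = \left(-5 + \sqrt{35721 + 7^{2}}\right) - 34141 = \left(-5 + \sqrt{35721 + 49}\right) - 34141 = \left(-5 + \sqrt{35770}\right) - 34141 = \left(-5 + 7 \sqrt{730}\right) - 34141 = -34146 + 7 \sqrt{730}$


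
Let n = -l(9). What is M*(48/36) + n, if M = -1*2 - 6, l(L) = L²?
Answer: -275/3 ≈ -91.667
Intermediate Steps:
M = -8 (M = -2 - 6 = -8)
n = -81 (n = -1*9² = -1*81 = -81)
M*(48/36) + n = -384/36 - 81 = -8*4/3 - 81 = -32/3 - 81 = -275/3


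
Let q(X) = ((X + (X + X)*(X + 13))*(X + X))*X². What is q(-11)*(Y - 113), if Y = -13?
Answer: -18447660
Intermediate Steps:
q(X) = 2*X³*(X + 2*X*(13 + X)) (q(X) = ((X + (2*X)*(13 + X))*(2*X))*X² = ((X + 2*X*(13 + X))*(2*X))*X² = (2*X*(X + 2*X*(13 + X)))*X² = 2*X³*(X + 2*X*(13 + X)))
q(-11)*(Y - 113) = ((-11)⁴*(54 + 4*(-11)))*(-13 - 113) = (14641*(54 - 44))*(-126) = (14641*10)*(-126) = 146410*(-126) = -18447660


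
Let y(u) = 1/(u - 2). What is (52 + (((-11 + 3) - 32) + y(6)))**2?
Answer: 2401/16 ≈ 150.06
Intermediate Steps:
y(u) = 1/(-2 + u)
(52 + (((-11 + 3) - 32) + y(6)))**2 = (52 + (((-11 + 3) - 32) + 1/(-2 + 6)))**2 = (52 + ((-8 - 32) + 1/4))**2 = (52 + (-40 + 1/4))**2 = (52 - 159/4)**2 = (49/4)**2 = 2401/16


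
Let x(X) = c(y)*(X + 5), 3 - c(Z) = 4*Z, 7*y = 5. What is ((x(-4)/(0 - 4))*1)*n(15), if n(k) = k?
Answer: -15/28 ≈ -0.53571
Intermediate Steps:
y = 5/7 (y = (⅐)*5 = 5/7 ≈ 0.71429)
c(Z) = 3 - 4*Z
x(X) = 5/7 + X/7 (x(X) = (3 - 4*5/7)*(X + 5) = (3 - 20/7)*(5 + X) = (5 + X)/7 = 5/7 + X/7)
((x(-4)/(0 - 4))*1)*n(15) = (((5/7 + (⅐)*(-4))/(0 - 4))*1)*15 = (((5/7 - 4/7)/(-4))*1)*15 = (-¼*⅐*1)*15 = -1/28*1*15 = -1/28*15 = -15/28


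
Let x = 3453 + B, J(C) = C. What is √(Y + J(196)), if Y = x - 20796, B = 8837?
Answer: I*√8310 ≈ 91.159*I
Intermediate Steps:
x = 12290 (x = 3453 + 8837 = 12290)
Y = -8506 (Y = 12290 - 20796 = -8506)
√(Y + J(196)) = √(-8506 + 196) = √(-8310) = I*√8310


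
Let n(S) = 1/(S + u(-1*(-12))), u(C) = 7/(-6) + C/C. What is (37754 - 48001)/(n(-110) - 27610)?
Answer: 6773267/18250216 ≈ 0.37113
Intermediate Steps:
u(C) = -1/6 (u(C) = 7*(-1/6) + 1 = -7/6 + 1 = -1/6)
n(S) = 1/(-1/6 + S) (n(S) = 1/(S - 1/6) = 1/(-1/6 + S))
(37754 - 48001)/(n(-110) - 27610) = (37754 - 48001)/(6/(-1 + 6*(-110)) - 27610) = -10247/(6/(-1 - 660) - 27610) = -10247/(6/(-661) - 27610) = -10247/(6*(-1/661) - 27610) = -10247/(-6/661 - 27610) = -10247/(-18250216/661) = -10247*(-661/18250216) = 6773267/18250216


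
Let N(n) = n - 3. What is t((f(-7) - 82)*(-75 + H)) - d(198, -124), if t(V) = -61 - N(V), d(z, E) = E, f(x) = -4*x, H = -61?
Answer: -7278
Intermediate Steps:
N(n) = -3 + n
t(V) = -58 - V (t(V) = -61 - (-3 + V) = -61 + (3 - V) = -58 - V)
t((f(-7) - 82)*(-75 + H)) - d(198, -124) = (-58 - (-4*(-7) - 82)*(-75 - 61)) - 1*(-124) = (-58 - (28 - 82)*(-136)) + 124 = (-58 - (-54)*(-136)) + 124 = (-58 - 1*7344) + 124 = (-58 - 7344) + 124 = -7402 + 124 = -7278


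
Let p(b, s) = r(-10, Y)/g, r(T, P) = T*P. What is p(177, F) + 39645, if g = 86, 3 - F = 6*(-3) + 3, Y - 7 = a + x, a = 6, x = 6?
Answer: 1704640/43 ≈ 39643.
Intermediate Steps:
Y = 19 (Y = 7 + (6 + 6) = 7 + 12 = 19)
r(T, P) = P*T
F = 18 (F = 3 - (6*(-3) + 3) = 3 - (-18 + 3) = 3 - 1*(-15) = 3 + 15 = 18)
p(b, s) = -95/43 (p(b, s) = (19*(-10))/86 = -190*1/86 = -95/43)
p(177, F) + 39645 = -95/43 + 39645 = 1704640/43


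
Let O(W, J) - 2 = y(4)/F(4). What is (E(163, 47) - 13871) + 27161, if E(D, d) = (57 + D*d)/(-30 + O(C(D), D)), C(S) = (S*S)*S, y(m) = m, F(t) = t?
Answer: 351112/27 ≈ 13004.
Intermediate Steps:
C(S) = S³ (C(S) = S²*S = S³)
O(W, J) = 3 (O(W, J) = 2 + 4/4 = 2 + 4*(¼) = 2 + 1 = 3)
E(D, d) = -19/9 - D*d/27 (E(D, d) = (57 + D*d)/(-30 + 3) = (57 + D*d)/(-27) = (57 + D*d)*(-1/27) = -19/9 - D*d/27)
(E(163, 47) - 13871) + 27161 = ((-19/9 - 1/27*163*47) - 13871) + 27161 = ((-19/9 - 7661/27) - 13871) + 27161 = (-7718/27 - 13871) + 27161 = -382235/27 + 27161 = 351112/27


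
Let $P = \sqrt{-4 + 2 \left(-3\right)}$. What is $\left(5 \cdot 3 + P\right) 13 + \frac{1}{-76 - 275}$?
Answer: $\frac{68444}{351} + 13 i \sqrt{10} \approx 195.0 + 41.11 i$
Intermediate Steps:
$P = i \sqrt{10}$ ($P = \sqrt{-4 - 6} = \sqrt{-10} = i \sqrt{10} \approx 3.1623 i$)
$\left(5 \cdot 3 + P\right) 13 + \frac{1}{-76 - 275} = \left(5 \cdot 3 + i \sqrt{10}\right) 13 + \frac{1}{-76 - 275} = \left(15 + i \sqrt{10}\right) 13 + \frac{1}{-351} = \left(195 + 13 i \sqrt{10}\right) - \frac{1}{351} = \frac{68444}{351} + 13 i \sqrt{10}$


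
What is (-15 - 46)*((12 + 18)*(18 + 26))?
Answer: -80520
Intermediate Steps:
(-15 - 46)*((12 + 18)*(18 + 26)) = -1830*44 = -61*1320 = -80520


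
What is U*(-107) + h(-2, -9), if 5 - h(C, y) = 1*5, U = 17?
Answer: -1819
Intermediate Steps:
h(C, y) = 0 (h(C, y) = 5 - 5 = 0)
U*(-107) + h(-2, -9) = 17*(-107) + 0 = -1819 + 0 = -1819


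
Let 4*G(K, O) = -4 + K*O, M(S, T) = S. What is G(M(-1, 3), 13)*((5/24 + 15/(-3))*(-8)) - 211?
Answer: -4487/12 ≈ -373.92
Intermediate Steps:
G(K, O) = -1 + K*O/4 (G(K, O) = (-4 + K*O)/4 = -1 + K*O/4)
G(M(-1, 3), 13)*((5/24 + 15/(-3))*(-8)) - 211 = (-1 + (¼)*(-1)*13)*((5/24 + 15/(-3))*(-8)) - 211 = (-1 - 13/4)*((5*(1/24) + 15*(-⅓))*(-8)) - 211 = -17*(5/24 - 5)*(-8)/4 - 211 = -(-1955)*(-8)/96 - 211 = -17/4*115/3 - 211 = -1955/12 - 211 = -4487/12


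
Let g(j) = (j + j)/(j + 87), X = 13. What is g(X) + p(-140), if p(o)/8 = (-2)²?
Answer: 1613/50 ≈ 32.260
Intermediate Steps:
p(o) = 32 (p(o) = 8*(-2)² = 8*4 = 32)
g(j) = 2*j/(87 + j) (g(j) = (2*j)/(87 + j) = 2*j/(87 + j))
g(X) + p(-140) = 2*13/(87 + 13) + 32 = 2*13/100 + 32 = 2*13*(1/100) + 32 = 13/50 + 32 = 1613/50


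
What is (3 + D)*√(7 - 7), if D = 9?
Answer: 0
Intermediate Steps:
(3 + D)*√(7 - 7) = (3 + 9)*√(7 - 7) = 12*√0 = 12*0 = 0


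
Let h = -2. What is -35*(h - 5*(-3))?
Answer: -455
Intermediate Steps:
-35*(h - 5*(-3)) = -35*(-2 - 5*(-3)) = -35*(-2 + 15) = -35*13 = -455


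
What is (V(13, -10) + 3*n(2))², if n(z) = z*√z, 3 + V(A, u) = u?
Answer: 241 - 156*√2 ≈ 20.383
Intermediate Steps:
V(A, u) = -3 + u
n(z) = z^(3/2)
(V(13, -10) + 3*n(2))² = ((-3 - 10) + 3*2^(3/2))² = (-13 + 3*(2*√2))² = (-13 + 6*√2)²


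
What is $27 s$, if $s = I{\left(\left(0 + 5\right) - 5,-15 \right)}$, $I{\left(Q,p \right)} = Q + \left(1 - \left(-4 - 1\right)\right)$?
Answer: $162$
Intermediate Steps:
$I{\left(Q,p \right)} = 6 + Q$ ($I{\left(Q,p \right)} = Q + \left(1 - -5\right) = Q + \left(1 + 5\right) = Q + 6 = 6 + Q$)
$s = 6$ ($s = 6 + \left(\left(0 + 5\right) - 5\right) = 6 + \left(5 - 5\right) = 6 + 0 = 6$)
$27 s = 27 \cdot 6 = 162$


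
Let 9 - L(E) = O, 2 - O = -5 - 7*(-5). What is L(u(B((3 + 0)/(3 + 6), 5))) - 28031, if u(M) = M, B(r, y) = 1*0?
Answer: -27994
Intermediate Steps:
B(r, y) = 0
O = -28 (O = 2 - (-5 - 7*(-5)) = 2 - (-5 + 35) = 2 - 1*30 = 2 - 30 = -28)
L(E) = 37 (L(E) = 9 - 1*(-28) = 9 + 28 = 37)
L(u(B((3 + 0)/(3 + 6), 5))) - 28031 = 37 - 28031 = -27994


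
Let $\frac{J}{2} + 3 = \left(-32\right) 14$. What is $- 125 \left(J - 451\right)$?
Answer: $169125$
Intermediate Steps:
$J = -902$ ($J = -6 + 2 \left(\left(-32\right) 14\right) = -6 + 2 \left(-448\right) = -6 - 896 = -902$)
$- 125 \left(J - 451\right) = - 125 \left(-902 - 451\right) = \left(-125\right) \left(-1353\right) = 169125$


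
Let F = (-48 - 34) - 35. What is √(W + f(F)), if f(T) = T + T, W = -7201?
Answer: I*√7435 ≈ 86.226*I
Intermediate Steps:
F = -117 (F = -82 - 35 = -117)
f(T) = 2*T
√(W + f(F)) = √(-7201 + 2*(-117)) = √(-7201 - 234) = √(-7435) = I*√7435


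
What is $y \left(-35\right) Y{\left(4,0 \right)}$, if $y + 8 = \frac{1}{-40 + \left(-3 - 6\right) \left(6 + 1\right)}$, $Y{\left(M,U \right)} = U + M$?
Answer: $\frac{115500}{103} \approx 1121.4$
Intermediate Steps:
$Y{\left(M,U \right)} = M + U$
$y = - \frac{825}{103}$ ($y = -8 + \frac{1}{-40 + \left(-3 - 6\right) \left(6 + 1\right)} = -8 + \frac{1}{-40 + \left(-3 - 6\right) 7} = -8 + \frac{1}{-40 - 63} = -8 + \frac{1}{-103} = -8 - \frac{1}{103} = - \frac{825}{103} \approx -8.0097$)
$y \left(-35\right) Y{\left(4,0 \right)} = \left(- \frac{825}{103}\right) \left(-35\right) \left(4 + 0\right) = \frac{28875}{103} \cdot 4 = \frac{115500}{103}$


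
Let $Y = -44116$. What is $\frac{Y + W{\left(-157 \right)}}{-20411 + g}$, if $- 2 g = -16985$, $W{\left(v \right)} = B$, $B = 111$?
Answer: $\frac{88010}{23837} \approx 3.6922$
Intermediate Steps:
$W{\left(v \right)} = 111$
$g = \frac{16985}{2}$ ($g = \left(- \frac{1}{2}\right) \left(-16985\right) = \frac{16985}{2} \approx 8492.5$)
$\frac{Y + W{\left(-157 \right)}}{-20411 + g} = \frac{-44116 + 111}{-20411 + \frac{16985}{2}} = - \frac{44005}{- \frac{23837}{2}} = \left(-44005\right) \left(- \frac{2}{23837}\right) = \frac{88010}{23837}$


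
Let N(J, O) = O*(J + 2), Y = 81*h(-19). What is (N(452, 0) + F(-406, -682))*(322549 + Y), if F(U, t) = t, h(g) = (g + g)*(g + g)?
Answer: -299747866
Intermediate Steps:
h(g) = 4*g² (h(g) = (2*g)*(2*g) = 4*g²)
Y = 116964 (Y = 81*(4*(-19)²) = 81*(4*361) = 81*1444 = 116964)
N(J, O) = O*(2 + J)
(N(452, 0) + F(-406, -682))*(322549 + Y) = (0*(2 + 452) - 682)*(322549 + 116964) = (0*454 - 682)*439513 = (0 - 682)*439513 = -682*439513 = -299747866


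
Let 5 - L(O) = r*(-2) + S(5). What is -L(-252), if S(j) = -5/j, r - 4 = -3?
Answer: -8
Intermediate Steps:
r = 1 (r = 4 - 3 = 1)
L(O) = 8 (L(O) = 5 - (1*(-2) - 5/5) = 5 - (-2 - 5*⅕) = 5 - (-2 - 1) = 5 - 1*(-3) = 5 + 3 = 8)
-L(-252) = -1*8 = -8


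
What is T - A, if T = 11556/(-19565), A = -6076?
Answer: 118865384/19565 ≈ 6075.4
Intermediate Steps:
T = -11556/19565 (T = 11556*(-1/19565) = -11556/19565 ≈ -0.59065)
T - A = -11556/19565 - 1*(-6076) = -11556/19565 + 6076 = 118865384/19565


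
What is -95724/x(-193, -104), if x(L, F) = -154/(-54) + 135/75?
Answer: -3230685/157 ≈ -20578.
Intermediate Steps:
x(L, F) = 628/135 (x(L, F) = -154*(-1/54) + 135*(1/75) = 77/27 + 9/5 = 628/135)
-95724/x(-193, -104) = -95724/628/135 = -95724*135/628 = -3230685/157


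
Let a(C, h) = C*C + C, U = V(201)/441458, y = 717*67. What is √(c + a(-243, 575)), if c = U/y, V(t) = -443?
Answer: √26447726134192368822263598/21207200862 ≈ 242.50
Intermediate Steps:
y = 48039
U = -443/441458 ≈ -0.0010035
a(C, h) = C + C² (a(C, h) = C² + C = C + C²)
c = -443/21207200862 (c = -443/441458/48039 = -443/441458*1/48039 = -443/21207200862 ≈ -2.0889e-8)
√(c + a(-243, 575)) = √(-443/21207200862 - 243*(1 - 243)) = √(-443/21207200862 - 243*(-242)) = √(-443/21207200862 + 58806) = √(1247110653890329/21207200862) = √26447726134192368822263598/21207200862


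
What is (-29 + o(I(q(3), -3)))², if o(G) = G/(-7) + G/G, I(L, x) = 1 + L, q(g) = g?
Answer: 40000/49 ≈ 816.33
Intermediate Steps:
o(G) = 1 - G/7 (o(G) = G*(-⅐) + 1 = -G/7 + 1 = 1 - G/7)
(-29 + o(I(q(3), -3)))² = (-29 + (1 - (1 + 3)/7))² = (-29 + (1 - ⅐*4))² = (-29 + (1 - 4/7))² = (-29 + 3/7)² = (-200/7)² = 40000/49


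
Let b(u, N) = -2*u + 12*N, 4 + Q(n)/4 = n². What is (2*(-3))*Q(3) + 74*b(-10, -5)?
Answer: -3080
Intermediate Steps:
Q(n) = -16 + 4*n²
(2*(-3))*Q(3) + 74*b(-10, -5) = (2*(-3))*(-16 + 4*3²) + 74*(-2*(-10) + 12*(-5)) = -6*(-16 + 4*9) + 74*(20 - 60) = -6*(-16 + 36) + 74*(-40) = -6*20 - 2960 = -120 - 2960 = -3080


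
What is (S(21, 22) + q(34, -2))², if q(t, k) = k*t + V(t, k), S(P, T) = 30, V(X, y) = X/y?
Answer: 3025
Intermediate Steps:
q(t, k) = k*t + t/k
(S(21, 22) + q(34, -2))² = (30 + (-2*34 + 34/(-2)))² = (30 + (-68 + 34*(-½)))² = (30 + (-68 - 17))² = (30 - 85)² = (-55)² = 3025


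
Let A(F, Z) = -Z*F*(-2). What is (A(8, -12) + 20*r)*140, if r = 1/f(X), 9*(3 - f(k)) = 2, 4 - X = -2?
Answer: -25872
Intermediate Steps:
X = 6 (X = 4 - 1*(-2) = 4 + 2 = 6)
f(k) = 25/9 (f(k) = 3 - ⅑*2 = 3 - 2/9 = 25/9)
A(F, Z) = 2*F*Z (A(F, Z) = -F*Z*(-2) = -(-2)*F*Z = 2*F*Z)
r = 9/25 (r = 1/(25/9) = 9/25 ≈ 0.36000)
(A(8, -12) + 20*r)*140 = (2*8*(-12) + 20*(9/25))*140 = (-192 + 36/5)*140 = -924/5*140 = -25872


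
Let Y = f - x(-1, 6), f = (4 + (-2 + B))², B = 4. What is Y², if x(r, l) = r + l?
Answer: 961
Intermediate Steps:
x(r, l) = l + r
f = 36 (f = (4 + (-2 + 4))² = (4 + 2)² = 6² = 36)
Y = 31 (Y = 36 - (6 - 1) = 36 - 1*5 = 36 - 5 = 31)
Y² = 31² = 961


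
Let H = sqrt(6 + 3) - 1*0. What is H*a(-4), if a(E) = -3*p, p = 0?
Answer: 0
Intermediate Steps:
a(E) = 0 (a(E) = -3*0 = 0)
H = 3 (H = sqrt(9) + 0 = 3 + 0 = 3)
H*a(-4) = 3*0 = 0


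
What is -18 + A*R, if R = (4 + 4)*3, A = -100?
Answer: -2418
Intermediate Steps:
R = 24 (R = 8*3 = 24)
-18 + A*R = -18 - 100*24 = -18 - 2400 = -2418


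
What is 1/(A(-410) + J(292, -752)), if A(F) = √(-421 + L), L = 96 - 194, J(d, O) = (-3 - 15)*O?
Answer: 4512/61074605 - I*√519/183223815 ≈ 7.3877e-5 - 1.2434e-7*I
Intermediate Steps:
J(d, O) = -18*O
L = -98
A(F) = I*√519 (A(F) = √(-421 - 98) = √(-519) = I*√519)
1/(A(-410) + J(292, -752)) = 1/(I*√519 - 18*(-752)) = 1/(I*√519 + 13536) = 1/(13536 + I*√519)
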